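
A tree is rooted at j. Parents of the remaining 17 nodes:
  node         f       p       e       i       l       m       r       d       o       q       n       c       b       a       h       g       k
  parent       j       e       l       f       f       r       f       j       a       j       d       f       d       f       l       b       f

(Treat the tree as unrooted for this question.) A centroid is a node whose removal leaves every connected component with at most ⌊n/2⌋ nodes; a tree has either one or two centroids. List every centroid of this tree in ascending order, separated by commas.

f

If f is removed the pieces have sizes 6, 4, 2, 2, 1, 1, 1, all ≤ ⌊18/2⌋ = 9.
Every other node leaves some component of size > 9, so the centroid is unique.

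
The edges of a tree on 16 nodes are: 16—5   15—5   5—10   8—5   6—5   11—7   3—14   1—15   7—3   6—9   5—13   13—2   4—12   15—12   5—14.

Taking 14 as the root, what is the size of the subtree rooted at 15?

The subtree rooted at 15 contains: 15, 12, 1, 4 — 4 nodes.

4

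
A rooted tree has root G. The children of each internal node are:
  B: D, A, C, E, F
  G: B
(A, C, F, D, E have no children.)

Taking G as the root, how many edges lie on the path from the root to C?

2

Path from G to C: G → B → C, which has 2 edges.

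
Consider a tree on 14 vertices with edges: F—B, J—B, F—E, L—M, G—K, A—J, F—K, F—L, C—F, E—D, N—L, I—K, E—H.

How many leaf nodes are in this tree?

8

The leaves are A, C, D, G, H, I, M, N.
That is 8 leaves.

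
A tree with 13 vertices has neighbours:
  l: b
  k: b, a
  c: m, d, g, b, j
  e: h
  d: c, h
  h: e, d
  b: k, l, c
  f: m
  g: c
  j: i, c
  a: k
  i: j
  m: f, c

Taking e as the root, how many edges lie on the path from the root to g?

e – h – d – c – g — 4 edges.

4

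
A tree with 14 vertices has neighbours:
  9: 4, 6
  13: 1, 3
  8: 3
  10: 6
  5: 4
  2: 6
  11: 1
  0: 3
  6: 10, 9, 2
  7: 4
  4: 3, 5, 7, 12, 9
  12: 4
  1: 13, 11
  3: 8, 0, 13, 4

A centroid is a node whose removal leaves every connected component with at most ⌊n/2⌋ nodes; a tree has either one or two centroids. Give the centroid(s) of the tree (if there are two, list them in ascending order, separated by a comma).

4

Delete 4: the remaining components have sizes 6, 4, 1, 1, 1. Max 6 ≤ 7, so 4 is a centroid.
No neighbour of 4 does as well, so 4 is the unique centroid.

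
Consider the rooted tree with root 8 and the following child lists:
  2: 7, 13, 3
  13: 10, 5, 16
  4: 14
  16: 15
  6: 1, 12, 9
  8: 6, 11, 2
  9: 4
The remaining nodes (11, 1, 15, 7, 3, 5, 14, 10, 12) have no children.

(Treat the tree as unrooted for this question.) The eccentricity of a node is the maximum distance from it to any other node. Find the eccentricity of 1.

6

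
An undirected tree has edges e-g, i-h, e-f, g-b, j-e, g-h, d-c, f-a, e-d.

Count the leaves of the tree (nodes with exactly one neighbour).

5

The leaves are a, b, c, i, j.
That is 5 leaves.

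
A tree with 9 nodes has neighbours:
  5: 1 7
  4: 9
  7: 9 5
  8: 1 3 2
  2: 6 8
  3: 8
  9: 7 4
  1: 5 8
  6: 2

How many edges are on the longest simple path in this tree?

7

A longest path is 4–9–7–5–1–8–2–6, with 7 edges.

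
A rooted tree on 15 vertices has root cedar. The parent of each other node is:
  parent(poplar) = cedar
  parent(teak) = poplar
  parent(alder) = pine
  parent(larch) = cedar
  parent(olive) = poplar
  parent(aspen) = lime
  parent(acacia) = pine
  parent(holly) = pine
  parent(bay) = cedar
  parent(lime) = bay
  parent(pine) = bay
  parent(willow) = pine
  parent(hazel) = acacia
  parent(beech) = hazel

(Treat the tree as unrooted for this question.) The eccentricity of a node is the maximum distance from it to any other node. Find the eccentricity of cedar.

Distances from cedar peak at 5, attained at beech.
cedar-bay-pine-acacia-hazel-beech

5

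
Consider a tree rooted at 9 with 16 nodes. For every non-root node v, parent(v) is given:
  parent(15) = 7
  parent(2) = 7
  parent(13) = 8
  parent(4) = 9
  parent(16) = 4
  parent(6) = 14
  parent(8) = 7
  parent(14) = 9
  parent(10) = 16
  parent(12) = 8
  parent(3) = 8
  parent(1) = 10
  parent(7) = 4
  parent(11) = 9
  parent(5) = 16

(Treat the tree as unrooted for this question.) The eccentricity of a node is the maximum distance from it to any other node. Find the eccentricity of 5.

5

A farthest node from 5 is 3 (13, 6, 12 also at distance 5).
The path 5 – 16 – 4 – 7 – 8 – 3 has 5 edges.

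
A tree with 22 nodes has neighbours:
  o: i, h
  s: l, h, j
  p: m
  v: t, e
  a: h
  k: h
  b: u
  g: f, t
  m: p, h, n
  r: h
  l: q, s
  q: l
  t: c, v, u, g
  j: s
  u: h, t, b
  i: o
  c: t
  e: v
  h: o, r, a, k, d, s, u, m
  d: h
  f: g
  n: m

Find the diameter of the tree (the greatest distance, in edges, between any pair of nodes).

Starting from f, a farthest node is q at distance 7.
One longest path: f – g – t – u – h – s – l – q.
So the diameter is 7.

7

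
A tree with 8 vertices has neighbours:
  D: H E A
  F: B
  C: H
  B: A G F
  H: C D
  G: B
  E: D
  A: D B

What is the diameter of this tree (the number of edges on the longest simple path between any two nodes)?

Starting from C, a farthest node is G at distance 5.
One longest path: C - H - D - A - B - G.
So the diameter is 5.

5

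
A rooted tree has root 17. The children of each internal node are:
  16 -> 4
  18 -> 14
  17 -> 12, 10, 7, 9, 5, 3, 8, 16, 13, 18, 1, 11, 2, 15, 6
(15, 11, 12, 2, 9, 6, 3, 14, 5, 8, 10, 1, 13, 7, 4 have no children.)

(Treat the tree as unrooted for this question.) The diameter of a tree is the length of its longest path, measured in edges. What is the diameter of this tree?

4

Starting from 14, a farthest node is 4 at distance 4.
One longest path: 14 - 18 - 17 - 16 - 4.
So the diameter is 4.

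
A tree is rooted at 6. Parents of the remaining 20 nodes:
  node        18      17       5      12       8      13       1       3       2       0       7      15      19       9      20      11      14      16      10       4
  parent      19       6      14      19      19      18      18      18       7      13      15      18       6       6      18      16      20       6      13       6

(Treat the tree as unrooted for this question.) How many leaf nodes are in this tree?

12

The leaves are 0, 1, 2, 3, 4, 5, 8, 9, 10, 11, 12, 17.
That is 12 leaves.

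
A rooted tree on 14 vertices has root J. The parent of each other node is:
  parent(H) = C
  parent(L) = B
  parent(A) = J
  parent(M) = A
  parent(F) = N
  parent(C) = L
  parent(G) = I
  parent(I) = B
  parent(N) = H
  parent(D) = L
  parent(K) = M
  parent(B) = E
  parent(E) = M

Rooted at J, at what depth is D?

Climbing from D to the root: D–L–B–E–M–A–J. That's 6 steps.

6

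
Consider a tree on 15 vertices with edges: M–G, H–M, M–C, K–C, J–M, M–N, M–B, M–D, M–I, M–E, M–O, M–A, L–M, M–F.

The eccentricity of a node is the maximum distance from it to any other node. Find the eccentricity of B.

3

A farthest node from B is K.
The path B-M-C-K has 3 edges.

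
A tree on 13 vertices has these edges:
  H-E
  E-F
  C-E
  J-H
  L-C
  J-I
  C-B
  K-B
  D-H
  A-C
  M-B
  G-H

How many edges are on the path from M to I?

6

M – B – C – E – H – J – I: 6 edges.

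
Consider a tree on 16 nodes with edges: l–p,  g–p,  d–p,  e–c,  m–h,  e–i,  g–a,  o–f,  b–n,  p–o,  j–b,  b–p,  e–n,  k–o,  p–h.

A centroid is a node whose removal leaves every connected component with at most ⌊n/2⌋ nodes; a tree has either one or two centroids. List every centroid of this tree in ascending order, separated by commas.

p

Delete p: the remaining components have sizes 6, 3, 2, 2, 1, 1. Max 6 ≤ 8, so p is a centroid.
No neighbour of p does as well, so p is the unique centroid.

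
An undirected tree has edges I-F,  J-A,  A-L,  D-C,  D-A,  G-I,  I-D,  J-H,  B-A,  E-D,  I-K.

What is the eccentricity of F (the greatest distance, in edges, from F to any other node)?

5

A farthest node from F is H.
The path F – I – D – A – J – H has 5 edges.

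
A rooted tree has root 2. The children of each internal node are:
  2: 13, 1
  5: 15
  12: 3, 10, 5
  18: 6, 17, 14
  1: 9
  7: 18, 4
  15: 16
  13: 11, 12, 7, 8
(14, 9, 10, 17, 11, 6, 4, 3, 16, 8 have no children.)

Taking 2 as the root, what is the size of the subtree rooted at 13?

15

Descendants of 13 (including itself): 13, 7, 12, 8, 11, 18, 4, 5, 10, 3, 14, 6, 17, 15, 16. That's 15.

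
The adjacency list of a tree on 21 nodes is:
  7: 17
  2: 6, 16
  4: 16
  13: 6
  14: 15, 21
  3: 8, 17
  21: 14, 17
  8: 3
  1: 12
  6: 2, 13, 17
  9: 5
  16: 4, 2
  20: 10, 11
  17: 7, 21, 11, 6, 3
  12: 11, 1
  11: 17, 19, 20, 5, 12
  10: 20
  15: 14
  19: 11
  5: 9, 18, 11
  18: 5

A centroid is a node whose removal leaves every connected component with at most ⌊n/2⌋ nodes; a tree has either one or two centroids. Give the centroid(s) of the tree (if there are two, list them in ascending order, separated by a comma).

17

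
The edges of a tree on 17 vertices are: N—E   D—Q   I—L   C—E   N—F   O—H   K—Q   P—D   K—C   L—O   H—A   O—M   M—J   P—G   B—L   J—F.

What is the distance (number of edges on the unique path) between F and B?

5

Walking from F: F – J – M – O – L – B. Length 5.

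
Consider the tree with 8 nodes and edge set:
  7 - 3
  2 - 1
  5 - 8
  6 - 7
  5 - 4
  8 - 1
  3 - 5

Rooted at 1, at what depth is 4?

3

Path from 1 to 4: 1 – 8 – 5 – 4, which has 3 edges.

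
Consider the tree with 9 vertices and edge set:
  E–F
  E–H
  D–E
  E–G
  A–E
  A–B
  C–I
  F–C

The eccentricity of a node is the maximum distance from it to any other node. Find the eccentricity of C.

4

The node farthest from C is B, via C-F-E-A-B — 4 edges.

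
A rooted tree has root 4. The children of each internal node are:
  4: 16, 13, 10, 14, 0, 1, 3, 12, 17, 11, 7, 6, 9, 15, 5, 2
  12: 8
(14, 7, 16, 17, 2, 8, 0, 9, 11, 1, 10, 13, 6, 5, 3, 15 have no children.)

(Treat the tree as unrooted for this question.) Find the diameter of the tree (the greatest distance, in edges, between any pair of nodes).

BFS from 8 reaches 2 last, at distance 3; BFS from 2 confirms no node is farther.
Path: 8–12–4–2.

3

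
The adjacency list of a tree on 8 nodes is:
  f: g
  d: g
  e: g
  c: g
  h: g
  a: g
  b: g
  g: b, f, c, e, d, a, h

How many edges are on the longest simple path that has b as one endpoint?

A farthest node from b is a (e, c, h, f, d also at distance 2).
The path b – g – a has 2 edges.

2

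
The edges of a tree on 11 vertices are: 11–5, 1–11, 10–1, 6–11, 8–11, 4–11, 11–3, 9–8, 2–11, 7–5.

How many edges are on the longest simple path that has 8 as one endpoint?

Distances from 8 peak at 3, attained at 7 (10 also at distance 3).
8–11–5–7

3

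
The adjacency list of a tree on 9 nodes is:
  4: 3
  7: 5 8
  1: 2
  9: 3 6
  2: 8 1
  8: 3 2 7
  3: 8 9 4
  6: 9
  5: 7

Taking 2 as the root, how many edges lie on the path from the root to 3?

2

Climbing from 3 to the root: 3 → 8 → 2. That's 2 steps.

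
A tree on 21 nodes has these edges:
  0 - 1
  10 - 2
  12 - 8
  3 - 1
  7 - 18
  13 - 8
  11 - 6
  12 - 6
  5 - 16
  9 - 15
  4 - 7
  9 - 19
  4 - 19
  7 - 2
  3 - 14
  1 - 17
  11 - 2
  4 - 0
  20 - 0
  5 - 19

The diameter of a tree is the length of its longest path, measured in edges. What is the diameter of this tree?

11

BFS from 14 reaches 13 last, at distance 11; BFS from 13 confirms no node is farther.
Path: 14 - 3 - 1 - 0 - 4 - 7 - 2 - 11 - 6 - 12 - 8 - 13.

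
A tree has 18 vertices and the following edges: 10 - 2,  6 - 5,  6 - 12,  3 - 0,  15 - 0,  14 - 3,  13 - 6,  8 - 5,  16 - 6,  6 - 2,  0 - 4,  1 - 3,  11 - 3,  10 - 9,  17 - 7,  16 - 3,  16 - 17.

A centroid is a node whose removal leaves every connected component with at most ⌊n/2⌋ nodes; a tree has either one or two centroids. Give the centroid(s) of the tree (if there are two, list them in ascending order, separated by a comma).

16

Delete 16: the remaining components have sizes 8, 7, 2. Max 8 ≤ 9, so 16 is a centroid.
Every other node leaves some component of size > 9, so the centroid is unique.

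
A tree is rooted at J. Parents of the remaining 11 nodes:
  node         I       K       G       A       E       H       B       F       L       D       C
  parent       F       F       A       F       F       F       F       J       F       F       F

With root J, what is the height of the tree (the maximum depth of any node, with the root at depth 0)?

3

G sits deepest: J – F – A – G — 3 edges from the root.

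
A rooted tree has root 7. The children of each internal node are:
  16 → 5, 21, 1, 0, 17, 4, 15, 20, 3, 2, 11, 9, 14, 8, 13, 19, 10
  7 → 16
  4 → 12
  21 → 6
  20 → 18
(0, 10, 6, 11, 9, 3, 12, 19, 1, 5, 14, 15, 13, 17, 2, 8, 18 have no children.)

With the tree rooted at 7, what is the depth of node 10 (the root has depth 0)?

Path from 7 to 10: 7 → 16 → 10, which has 2 edges.

2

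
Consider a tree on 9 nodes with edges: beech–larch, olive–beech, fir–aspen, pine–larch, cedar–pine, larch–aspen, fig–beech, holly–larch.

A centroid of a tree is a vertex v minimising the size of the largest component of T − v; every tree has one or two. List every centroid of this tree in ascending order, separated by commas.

larch

Removing larch splits the tree into components of sizes 3, 2, 2, 1; the largest is 3 ≤ ⌊9/2⌋ = 4.
No neighbour of larch does as well, so larch is the unique centroid.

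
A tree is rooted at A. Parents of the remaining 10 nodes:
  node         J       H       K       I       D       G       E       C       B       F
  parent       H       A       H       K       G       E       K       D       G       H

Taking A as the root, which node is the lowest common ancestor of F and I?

F's ancestor chain is F, H, A and I's is I, K, H, A; they first meet at H.

H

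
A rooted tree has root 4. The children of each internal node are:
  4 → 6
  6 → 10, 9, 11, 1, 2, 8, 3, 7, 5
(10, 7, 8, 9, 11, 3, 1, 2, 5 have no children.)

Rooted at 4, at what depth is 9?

4–6–9 — 2 edges.

2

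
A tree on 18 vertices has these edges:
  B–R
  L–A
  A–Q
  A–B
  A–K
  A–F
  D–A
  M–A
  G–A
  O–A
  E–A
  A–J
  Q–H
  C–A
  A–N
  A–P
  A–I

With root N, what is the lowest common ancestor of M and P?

M's ancestor chain is M, A, N and P's is P, A, N; they first meet at A.

A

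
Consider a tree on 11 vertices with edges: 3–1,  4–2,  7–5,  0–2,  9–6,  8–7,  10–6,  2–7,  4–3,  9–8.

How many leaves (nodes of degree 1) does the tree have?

Degree-1 nodes: 0, 1, 5, 10 — 4 of them.

4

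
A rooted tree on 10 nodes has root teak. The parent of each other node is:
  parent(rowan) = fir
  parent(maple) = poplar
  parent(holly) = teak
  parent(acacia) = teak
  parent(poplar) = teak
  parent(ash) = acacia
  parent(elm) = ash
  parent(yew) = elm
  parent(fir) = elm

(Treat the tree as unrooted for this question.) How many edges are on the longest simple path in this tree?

7

Starting from rowan, a farthest node is maple at distance 7.
One longest path: rowan-fir-elm-ash-acacia-teak-poplar-maple.
So the diameter is 7.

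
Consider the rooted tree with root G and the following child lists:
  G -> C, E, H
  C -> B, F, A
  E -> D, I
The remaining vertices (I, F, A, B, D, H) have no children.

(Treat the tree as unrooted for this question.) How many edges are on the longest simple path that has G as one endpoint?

Distances from G peak at 2, attained at B (A, I, F, D also at distance 2).
G – C – B

2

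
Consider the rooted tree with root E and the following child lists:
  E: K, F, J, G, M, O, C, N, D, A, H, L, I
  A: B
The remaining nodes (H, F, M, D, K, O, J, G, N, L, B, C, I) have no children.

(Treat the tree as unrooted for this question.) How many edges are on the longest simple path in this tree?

3

A longest path is B - A - E - J, with 3 edges.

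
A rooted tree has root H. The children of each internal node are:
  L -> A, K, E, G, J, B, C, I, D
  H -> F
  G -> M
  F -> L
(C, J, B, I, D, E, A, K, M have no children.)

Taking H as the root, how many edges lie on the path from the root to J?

3

Path from H to J: H–F–L–J, which has 3 edges.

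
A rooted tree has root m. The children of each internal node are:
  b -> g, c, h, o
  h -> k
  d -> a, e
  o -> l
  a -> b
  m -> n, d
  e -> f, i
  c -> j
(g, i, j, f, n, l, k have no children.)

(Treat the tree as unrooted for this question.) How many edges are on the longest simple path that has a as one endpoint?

3

A farthest node from a is l (j, n, k, f, i also at distance 3).
The path a–b–o–l has 3 edges.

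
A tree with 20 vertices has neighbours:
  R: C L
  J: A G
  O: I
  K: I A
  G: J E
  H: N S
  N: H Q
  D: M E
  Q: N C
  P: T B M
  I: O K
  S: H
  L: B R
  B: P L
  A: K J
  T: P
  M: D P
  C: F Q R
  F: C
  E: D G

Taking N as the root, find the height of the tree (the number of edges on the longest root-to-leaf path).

15

The longest root-to-leaf path is N–Q–C–R–L–B–P–M–D–E–G–J–A–K–I–O (15 edges).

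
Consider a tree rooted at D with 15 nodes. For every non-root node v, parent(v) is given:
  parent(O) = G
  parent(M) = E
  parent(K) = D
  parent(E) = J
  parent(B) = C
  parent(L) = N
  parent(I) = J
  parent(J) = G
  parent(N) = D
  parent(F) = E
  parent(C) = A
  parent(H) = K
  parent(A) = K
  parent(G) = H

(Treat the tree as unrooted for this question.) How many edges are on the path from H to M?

Walking from H: H - G - J - E - M. Length 4.

4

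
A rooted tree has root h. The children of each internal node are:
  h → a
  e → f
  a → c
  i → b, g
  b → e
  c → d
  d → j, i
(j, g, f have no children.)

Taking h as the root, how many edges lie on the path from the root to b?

Path from h to b: h → a → c → d → i → b, which has 5 edges.

5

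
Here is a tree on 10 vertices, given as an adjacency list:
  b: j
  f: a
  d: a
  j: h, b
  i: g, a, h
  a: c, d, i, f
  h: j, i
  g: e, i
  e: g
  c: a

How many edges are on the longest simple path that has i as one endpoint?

A farthest node from i is b.
The path i-h-j-b has 3 edges.

3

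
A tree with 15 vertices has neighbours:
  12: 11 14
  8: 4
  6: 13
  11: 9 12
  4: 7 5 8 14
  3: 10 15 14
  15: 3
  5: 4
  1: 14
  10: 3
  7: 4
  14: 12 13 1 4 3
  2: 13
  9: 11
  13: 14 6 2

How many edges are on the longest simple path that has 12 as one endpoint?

3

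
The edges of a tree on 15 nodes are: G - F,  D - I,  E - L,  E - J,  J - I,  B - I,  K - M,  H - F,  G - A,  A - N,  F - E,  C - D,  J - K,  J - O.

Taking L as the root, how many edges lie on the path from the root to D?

4

Climbing from D to the root: D → I → J → E → L. That's 4 steps.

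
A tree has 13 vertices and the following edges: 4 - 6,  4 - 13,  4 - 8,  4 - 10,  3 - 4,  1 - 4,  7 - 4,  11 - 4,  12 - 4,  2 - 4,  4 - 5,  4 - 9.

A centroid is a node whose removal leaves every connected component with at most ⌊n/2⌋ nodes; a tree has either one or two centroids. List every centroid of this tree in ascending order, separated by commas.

4

Removing 4 splits the tree into components of sizes 1, 1, 1, 1, 1, 1, 1, 1, 1, 1, 1, 1; the largest is 1 ≤ ⌊13/2⌋ = 6.
No neighbour of 4 does as well, so 4 is the unique centroid.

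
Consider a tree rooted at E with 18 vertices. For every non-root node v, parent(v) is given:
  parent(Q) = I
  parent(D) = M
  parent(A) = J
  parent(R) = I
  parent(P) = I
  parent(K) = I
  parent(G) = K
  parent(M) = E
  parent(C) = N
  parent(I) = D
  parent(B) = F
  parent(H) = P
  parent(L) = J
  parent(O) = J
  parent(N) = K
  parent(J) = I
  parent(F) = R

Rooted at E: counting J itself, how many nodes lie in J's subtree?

4

Descendants of J (including itself): J, A, O, L. That's 4.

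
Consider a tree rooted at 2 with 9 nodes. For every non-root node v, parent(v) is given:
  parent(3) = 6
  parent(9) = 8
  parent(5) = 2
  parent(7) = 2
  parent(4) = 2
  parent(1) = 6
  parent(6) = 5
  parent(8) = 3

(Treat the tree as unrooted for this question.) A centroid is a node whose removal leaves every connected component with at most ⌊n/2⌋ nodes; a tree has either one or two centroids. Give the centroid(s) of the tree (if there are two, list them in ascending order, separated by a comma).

If 6 is removed the pieces have sizes 4, 3, 1, all ≤ ⌊9/2⌋ = 4.
No neighbour of 6 does as well, so 6 is the unique centroid.

6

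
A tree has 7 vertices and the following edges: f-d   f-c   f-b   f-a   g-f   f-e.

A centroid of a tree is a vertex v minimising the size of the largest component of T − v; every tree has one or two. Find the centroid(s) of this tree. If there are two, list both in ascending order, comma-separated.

Removing f splits the tree into components of sizes 1, 1, 1, 1, 1, 1; the largest is 1 ≤ ⌊7/2⌋ = 3.
Every other node leaves some component of size > 3, so the centroid is unique.

f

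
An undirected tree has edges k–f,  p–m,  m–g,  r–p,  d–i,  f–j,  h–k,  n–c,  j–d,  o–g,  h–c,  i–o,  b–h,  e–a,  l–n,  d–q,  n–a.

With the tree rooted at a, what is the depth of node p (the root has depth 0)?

Climbing from p to the root: p–m–g–o–i–d–j–f–k–h–c–n–a. That's 12 steps.

12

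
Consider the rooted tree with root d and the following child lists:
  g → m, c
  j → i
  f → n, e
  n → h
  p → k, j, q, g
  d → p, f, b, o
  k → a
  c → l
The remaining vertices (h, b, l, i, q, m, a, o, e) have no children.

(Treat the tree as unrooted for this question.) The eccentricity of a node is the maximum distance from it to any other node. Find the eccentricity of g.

A farthest node from g is h.
The path g – p – d – f – n – h has 5 edges.

5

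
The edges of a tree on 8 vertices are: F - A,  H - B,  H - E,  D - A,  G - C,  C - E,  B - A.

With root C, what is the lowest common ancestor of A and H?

Ancestors of A (toward the root): A, B, H, E, C.
Ancestors of H: H, E, C.
The deepest node appearing in both lists is H.

H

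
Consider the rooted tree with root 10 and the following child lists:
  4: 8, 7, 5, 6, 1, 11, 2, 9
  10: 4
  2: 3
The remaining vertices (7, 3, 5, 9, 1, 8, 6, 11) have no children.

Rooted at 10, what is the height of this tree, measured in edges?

3 sits deepest: 10 → 4 → 2 → 3 — 3 edges from the root.

3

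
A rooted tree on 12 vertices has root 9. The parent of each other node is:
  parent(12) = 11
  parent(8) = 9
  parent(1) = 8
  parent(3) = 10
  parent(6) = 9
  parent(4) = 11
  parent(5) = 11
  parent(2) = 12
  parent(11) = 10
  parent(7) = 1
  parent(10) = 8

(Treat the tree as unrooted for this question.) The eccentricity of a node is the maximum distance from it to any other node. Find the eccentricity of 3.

4

The node farthest from 3 is 2 (7, 6 also at distance 4), via 3-10-11-12-2 — 4 edges.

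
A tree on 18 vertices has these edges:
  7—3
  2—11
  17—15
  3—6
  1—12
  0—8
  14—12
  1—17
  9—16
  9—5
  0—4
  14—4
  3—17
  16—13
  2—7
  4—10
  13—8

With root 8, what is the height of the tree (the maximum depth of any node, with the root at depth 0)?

A deepest node is 11, reached by 8 → 0 → 4 → 14 → 12 → 1 → 17 → 3 → 7 → 2 → 11.
That path has 10 edges, so the height is 10.

10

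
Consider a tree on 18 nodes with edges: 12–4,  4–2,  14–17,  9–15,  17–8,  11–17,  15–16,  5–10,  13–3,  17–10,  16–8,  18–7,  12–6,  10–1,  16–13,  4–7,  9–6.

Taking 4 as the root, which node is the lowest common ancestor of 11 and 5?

17

Path 11→root: 11 17 8 16 15 9 6 12 4; path 5→root: 5 10 17 8 16 15 9 6 12 4.
First common node: 17.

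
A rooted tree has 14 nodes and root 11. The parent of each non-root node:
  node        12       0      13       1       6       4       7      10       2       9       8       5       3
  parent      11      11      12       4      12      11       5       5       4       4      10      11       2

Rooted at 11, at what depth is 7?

2

Climbing from 7 to the root: 7–5–11. That's 2 steps.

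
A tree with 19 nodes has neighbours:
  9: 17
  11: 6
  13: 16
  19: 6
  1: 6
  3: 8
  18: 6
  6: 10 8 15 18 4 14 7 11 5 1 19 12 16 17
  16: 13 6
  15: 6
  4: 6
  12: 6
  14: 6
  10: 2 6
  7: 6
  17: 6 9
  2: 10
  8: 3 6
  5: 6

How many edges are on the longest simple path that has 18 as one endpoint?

A farthest node from 18 is 2 (3, 13, 9 also at distance 3).
The path 18 – 6 – 10 – 2 has 3 edges.

3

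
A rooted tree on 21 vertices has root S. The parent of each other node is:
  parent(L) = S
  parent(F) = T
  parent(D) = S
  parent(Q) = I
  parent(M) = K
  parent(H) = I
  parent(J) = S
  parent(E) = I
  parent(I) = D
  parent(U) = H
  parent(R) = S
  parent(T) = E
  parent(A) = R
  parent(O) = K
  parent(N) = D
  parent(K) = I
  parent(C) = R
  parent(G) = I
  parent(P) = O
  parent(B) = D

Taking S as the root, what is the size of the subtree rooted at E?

E's subtree: {E, T, F}, size 3.

3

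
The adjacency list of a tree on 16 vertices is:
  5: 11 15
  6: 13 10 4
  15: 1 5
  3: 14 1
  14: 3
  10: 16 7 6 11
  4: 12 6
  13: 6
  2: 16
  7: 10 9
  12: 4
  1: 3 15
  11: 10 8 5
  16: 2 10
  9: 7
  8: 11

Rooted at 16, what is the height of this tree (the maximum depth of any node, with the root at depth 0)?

14 sits deepest: 16-10-11-5-15-1-3-14 — 7 edges from the root.

7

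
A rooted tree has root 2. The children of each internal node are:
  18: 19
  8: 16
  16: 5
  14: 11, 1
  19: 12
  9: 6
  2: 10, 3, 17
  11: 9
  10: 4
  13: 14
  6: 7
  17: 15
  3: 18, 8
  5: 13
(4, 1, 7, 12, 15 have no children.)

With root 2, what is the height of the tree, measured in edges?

10

The longest root-to-leaf path is 2-3-8-16-5-13-14-11-9-6-7 (10 edges).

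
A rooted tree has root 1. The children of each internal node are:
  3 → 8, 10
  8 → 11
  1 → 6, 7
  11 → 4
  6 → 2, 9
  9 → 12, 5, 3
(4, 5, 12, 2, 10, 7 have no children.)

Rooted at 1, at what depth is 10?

4

Path from 1 to 10: 1–6–9–3–10, which has 4 edges.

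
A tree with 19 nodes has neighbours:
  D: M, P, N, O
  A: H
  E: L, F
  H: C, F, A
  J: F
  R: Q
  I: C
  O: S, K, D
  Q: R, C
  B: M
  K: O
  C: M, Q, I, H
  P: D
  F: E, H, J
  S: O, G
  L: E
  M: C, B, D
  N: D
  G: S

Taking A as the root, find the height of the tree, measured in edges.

A deepest node is G, reached by A – H – C – M – D – O – S – G.
That path has 7 edges, so the height is 7.

7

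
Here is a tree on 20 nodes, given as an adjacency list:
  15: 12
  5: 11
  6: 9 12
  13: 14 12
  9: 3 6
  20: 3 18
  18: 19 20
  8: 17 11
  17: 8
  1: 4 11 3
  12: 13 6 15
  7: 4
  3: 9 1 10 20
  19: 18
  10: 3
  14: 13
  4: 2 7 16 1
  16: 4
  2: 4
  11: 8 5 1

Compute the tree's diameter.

BFS from 14 reaches 17 last, at distance 9; BFS from 17 confirms no node is farther.
Path: 14-13-12-6-9-3-1-11-8-17.

9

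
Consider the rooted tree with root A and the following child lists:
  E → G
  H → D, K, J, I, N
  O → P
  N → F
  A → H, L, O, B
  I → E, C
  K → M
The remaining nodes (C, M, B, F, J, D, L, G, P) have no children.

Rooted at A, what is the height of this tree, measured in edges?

The longest root-to-leaf path is A – H – I – E – G (4 edges).

4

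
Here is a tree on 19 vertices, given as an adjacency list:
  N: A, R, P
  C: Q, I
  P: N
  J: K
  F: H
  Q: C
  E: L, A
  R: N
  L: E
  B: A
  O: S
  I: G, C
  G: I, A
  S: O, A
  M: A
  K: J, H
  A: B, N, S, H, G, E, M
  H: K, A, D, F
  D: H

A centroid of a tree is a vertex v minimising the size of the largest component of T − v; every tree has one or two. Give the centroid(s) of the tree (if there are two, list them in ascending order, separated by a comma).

Removing A splits the tree into components of sizes 5, 4, 3, 2, 2, 1, 1; the largest is 5 ≤ ⌊19/2⌋ = 9.
No neighbour of A does as well, so A is the unique centroid.

A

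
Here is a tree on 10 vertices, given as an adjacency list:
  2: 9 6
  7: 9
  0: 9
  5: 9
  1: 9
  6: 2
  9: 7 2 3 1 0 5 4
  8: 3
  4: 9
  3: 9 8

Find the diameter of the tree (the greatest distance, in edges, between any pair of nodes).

BFS from 8 reaches 6 last, at distance 4; BFS from 6 confirms no node is farther.
Path: 8 – 3 – 9 – 2 – 6.

4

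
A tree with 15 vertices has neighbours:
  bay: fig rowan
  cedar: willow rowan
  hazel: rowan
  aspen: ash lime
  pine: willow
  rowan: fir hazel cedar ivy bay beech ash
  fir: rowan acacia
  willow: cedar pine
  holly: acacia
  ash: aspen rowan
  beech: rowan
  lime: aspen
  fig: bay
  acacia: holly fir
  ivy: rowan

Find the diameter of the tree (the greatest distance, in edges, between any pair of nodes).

6

BFS from pine reaches lime last, at distance 6; BFS from lime confirms no node is farther.
Path: pine–willow–cedar–rowan–ash–aspen–lime.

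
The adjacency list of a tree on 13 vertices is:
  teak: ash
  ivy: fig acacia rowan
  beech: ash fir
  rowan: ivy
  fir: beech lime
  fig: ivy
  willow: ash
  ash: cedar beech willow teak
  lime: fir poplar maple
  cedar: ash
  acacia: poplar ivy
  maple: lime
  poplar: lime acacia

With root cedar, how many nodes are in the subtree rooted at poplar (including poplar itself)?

5

The subtree rooted at poplar contains: poplar, acacia, ivy, rowan, fig — 5 nodes.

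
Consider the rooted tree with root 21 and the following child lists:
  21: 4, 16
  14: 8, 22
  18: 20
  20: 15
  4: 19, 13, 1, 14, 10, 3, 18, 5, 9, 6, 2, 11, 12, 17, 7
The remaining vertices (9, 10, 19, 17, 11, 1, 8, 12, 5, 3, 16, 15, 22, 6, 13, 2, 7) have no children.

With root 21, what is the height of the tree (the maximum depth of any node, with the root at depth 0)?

A deepest node is 15, reached by 21–4–18–20–15.
That path has 4 edges, so the height is 4.

4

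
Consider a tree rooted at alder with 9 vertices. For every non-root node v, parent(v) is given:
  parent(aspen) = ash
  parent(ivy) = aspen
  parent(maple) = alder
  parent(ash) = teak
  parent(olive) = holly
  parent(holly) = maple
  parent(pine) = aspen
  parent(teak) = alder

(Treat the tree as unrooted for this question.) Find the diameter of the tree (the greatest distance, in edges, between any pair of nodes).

7

Starting from pine, a farthest node is olive at distance 7.
One longest path: pine–aspen–ash–teak–alder–maple–holly–olive.
So the diameter is 7.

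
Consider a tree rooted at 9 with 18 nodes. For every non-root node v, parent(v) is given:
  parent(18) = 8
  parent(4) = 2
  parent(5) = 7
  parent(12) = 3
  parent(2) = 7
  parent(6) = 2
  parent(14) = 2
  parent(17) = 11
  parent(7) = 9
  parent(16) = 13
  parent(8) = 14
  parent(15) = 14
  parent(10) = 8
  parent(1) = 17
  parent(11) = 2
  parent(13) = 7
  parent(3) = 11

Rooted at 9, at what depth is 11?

3

Path from 9 to 11: 9–7–2–11, which has 3 edges.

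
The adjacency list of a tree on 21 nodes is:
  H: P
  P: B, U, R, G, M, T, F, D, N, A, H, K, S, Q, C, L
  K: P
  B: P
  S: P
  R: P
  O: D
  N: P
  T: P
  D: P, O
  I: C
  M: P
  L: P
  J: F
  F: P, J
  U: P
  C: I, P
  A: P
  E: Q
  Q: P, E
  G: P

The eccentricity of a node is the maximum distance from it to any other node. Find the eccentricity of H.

The node farthest from H is J (O, E, I also at distance 3), via H-P-F-J — 3 edges.

3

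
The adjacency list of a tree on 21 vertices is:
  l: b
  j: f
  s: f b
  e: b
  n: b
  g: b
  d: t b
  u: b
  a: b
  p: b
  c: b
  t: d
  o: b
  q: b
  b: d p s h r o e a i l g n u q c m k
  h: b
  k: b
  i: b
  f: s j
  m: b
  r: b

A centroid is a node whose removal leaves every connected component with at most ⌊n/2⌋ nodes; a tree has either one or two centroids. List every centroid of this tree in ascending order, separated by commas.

b

Delete b: the remaining components have sizes 3, 2, 1, 1, 1, 1, 1, 1, 1, 1, 1, 1, 1, 1, 1, 1, 1. Max 3 ≤ 10, so b is a centroid.
Every other node leaves some component of size > 10, so the centroid is unique.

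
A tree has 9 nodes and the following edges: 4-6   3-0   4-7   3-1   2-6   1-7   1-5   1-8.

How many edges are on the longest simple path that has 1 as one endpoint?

The node farthest from 1 is 2, via 1 – 7 – 4 – 6 – 2 — 4 edges.

4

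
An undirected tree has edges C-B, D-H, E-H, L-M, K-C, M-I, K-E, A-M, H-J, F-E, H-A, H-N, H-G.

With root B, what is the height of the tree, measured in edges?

I sits deepest: B → C → K → E → H → A → M → I — 7 edges from the root.

7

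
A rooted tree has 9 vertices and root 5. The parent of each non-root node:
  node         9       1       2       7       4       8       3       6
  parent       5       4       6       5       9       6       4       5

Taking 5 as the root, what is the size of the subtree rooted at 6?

3

Descendants of 6 (including itself): 6, 2, 8. That's 3.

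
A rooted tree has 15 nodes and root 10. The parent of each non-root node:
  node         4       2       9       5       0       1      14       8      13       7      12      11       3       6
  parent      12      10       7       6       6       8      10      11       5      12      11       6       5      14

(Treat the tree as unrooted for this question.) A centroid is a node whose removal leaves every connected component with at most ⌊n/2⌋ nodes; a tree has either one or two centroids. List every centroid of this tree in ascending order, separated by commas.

Removing 6 splits the tree into components of sizes 7, 3, 3, 1; the largest is 7 ≤ ⌊15/2⌋ = 7.
No neighbour of 6 does as well, so 6 is the unique centroid.

6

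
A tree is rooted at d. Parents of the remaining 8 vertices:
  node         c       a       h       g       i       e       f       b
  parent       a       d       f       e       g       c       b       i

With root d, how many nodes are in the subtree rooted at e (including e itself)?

6

e's subtree: {e, g, i, b, f, h}, size 6.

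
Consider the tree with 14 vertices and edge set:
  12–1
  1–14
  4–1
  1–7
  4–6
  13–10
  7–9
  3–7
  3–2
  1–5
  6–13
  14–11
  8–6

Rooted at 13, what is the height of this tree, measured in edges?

6

The longest root-to-leaf path is 13–6–4–1–7–3–2 (6 edges).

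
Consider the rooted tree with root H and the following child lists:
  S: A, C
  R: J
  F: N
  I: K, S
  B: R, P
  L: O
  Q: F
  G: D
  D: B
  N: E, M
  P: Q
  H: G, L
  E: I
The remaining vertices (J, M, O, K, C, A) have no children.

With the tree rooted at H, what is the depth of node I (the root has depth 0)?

Climbing from I to the root: I → E → N → F → Q → P → B → D → G → H. That's 9 steps.

9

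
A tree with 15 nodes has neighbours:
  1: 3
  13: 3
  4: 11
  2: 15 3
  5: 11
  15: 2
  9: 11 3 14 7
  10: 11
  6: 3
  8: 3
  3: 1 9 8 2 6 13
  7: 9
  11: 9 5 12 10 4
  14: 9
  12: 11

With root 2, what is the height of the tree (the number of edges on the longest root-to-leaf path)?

4

5 sits deepest: 2-3-9-11-5 — 4 edges from the root.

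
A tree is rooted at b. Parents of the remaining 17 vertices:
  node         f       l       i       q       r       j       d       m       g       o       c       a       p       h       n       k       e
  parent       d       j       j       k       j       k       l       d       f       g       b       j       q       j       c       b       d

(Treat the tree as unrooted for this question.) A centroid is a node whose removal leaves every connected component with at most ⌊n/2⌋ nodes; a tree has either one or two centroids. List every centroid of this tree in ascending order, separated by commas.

j

If j is removed the pieces have sizes 7, 6, 1, 1, 1, 1, all ≤ ⌊18/2⌋ = 9.
Every other node leaves some component of size > 9, so the centroid is unique.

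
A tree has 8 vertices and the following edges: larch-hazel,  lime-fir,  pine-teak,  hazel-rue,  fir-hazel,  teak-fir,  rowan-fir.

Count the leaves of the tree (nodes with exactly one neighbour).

The leaves are larch, lime, pine, rowan, rue.
That is 5 leaves.

5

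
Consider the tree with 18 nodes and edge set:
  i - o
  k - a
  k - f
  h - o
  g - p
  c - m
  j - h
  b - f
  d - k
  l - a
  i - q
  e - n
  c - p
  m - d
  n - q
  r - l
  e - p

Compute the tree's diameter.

A longest path is j-h-o-i-q-n-e-p-c-m-d-k-a-l-r, with 14 edges.

14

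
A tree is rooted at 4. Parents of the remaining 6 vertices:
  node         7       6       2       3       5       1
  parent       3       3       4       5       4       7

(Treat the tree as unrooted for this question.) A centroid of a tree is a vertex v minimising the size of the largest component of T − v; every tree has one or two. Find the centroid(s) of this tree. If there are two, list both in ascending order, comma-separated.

3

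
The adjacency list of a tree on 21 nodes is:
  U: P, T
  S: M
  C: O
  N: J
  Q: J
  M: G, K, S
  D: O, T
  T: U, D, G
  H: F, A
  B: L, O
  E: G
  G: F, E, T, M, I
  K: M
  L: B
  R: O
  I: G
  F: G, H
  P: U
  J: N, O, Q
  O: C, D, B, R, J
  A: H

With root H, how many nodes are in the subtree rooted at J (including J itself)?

Descendants of J (including itself): J, Q, N. That's 3.

3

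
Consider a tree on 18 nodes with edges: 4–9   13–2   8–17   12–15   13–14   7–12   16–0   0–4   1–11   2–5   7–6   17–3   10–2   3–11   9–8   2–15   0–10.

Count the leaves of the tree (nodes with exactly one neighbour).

The leaves are 1, 5, 6, 14, 16.
That is 5 leaves.

5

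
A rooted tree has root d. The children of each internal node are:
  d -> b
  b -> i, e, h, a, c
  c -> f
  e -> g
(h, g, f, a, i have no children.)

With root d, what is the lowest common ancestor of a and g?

b

Ancestors of a (toward the root): a, b, d.
Ancestors of g: g, e, b, d.
The deepest node appearing in both lists is b.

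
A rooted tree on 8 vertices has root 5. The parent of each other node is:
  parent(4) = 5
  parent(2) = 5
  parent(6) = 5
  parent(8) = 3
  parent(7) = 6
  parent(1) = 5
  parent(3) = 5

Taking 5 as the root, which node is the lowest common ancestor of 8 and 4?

Ancestors of 8 (toward the root): 8, 3, 5.
Ancestors of 4: 4, 5.
The deepest node appearing in both lists is 5.

5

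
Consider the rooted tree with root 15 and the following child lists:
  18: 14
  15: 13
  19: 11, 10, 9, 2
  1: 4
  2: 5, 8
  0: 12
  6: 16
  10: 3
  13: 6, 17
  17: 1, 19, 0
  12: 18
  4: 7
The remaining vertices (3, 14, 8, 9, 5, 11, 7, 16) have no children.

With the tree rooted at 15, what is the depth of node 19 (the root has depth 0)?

3

15–13–17–19 — 3 edges.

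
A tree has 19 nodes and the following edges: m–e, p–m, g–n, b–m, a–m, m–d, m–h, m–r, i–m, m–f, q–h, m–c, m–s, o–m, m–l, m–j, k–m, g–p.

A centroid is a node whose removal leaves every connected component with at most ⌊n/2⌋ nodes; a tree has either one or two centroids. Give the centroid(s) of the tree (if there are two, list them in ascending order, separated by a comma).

m

Delete m: the remaining components have sizes 3, 2, 1, 1, 1, 1, 1, 1, 1, 1, 1, 1, 1, 1, 1. Max 3 ≤ 9, so m is a centroid.
Every other node leaves some component of size > 9, so the centroid is unique.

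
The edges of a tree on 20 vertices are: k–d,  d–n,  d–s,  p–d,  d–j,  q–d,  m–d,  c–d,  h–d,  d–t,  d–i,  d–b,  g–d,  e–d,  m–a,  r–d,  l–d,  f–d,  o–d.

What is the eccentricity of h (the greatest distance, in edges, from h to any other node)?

Distances from h peak at 3, attained at a.
h–d–m–a

3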